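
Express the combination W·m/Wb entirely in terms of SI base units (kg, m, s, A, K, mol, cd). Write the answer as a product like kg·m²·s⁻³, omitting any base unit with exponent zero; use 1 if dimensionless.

m·s⁻¹·A

W = kg·m²·s⁻³.
Wb = kg·m²·s⁻²·A⁻¹.
So Wb⁻¹ = kg⁻¹·m⁻²·s²·A.
Combining: W·Wb⁻¹·m = (kg·m²·s⁻³) · (kg⁻¹·m⁻²·s²·A) · m = m·s⁻¹·A.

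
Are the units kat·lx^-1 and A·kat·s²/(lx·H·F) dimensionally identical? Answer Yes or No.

Left side:
  kat = s⁻¹·mol.
  lx = m⁻²·cd.
  So lx⁻¹ = m²·cd⁻¹.
  Combining: kat·lx⁻¹ = (s⁻¹·mol) · (m²·cd⁻¹) = m²·s⁻¹·mol·cd⁻¹.
Right side:
  lx = m⁻²·cd.
  So lx⁻¹ = m²·cd⁻¹.
  H = kg·m²·s⁻²·A⁻².
  So H⁻¹ = kg⁻¹·m⁻²·s²·A².
  kat = s⁻¹·mol.
  F = kg⁻¹·m⁻²·s⁴·A².
  So F⁻¹ = kg·m²·s⁻⁴·A⁻².
  Combining: lx⁻¹·H⁻¹·A·kat·s²·F⁻¹ = (m²·cd⁻¹) · (kg⁻¹·m⁻²·s²·A²) · A · (s⁻¹·mol) · s² · (kg·m²·s⁻⁴·A⁻²) = m²·s⁻¹·A·mol·cd⁻¹.
Left is m²·s⁻¹·mol·cd⁻¹; right is m²·s⁻¹·A·mol·cd⁻¹ — different.

No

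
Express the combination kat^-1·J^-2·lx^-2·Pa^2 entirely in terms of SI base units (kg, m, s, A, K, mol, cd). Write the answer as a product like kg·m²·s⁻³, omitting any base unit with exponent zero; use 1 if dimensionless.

kat = mol/s = s⁻¹·mol (catalytic activity).
So kat⁻¹ = s·mol⁻¹.
J = N·m (work = force × distance),
    = kg·m²·s⁻².
So J⁻² = kg⁻²·m⁻⁴·s⁴.
lx = lm/m² (illuminance = luminous flux per area),
    = m⁻²·cd.
So lx⁻² = m⁴·cd⁻².
Pa = N/m² (pressure = force per area),
    = kg·m⁻¹·s⁻².
So Pa² = kg²·m⁻²·s⁻⁴.
Combining: kat⁻¹·J⁻²·lx⁻²·Pa² = (s·mol⁻¹) · (kg⁻²·m⁻⁴·s⁴) · (m⁴·cd⁻²) · (kg²·m⁻²·s⁻⁴) = m⁻²·s·mol⁻¹·cd⁻².

m⁻²·s·mol⁻¹·cd⁻²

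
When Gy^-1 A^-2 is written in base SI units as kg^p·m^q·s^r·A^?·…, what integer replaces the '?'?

-2

Gy = m²·s⁻².
So Gy⁻¹ = m⁻²·s².
Combining: Gy⁻¹·A⁻² = (m⁻²·s²) · A⁻² = m⁻²·s²·A⁻².
The exponent of A is -2.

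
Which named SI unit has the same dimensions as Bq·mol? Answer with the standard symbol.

kat

Bq = 1/s = s⁻¹ (activity is decays per second).
Combining: Bq·mol = s⁻¹ · mol = s⁻¹·mol.
s⁻¹·mol is the base-SI form of the katal.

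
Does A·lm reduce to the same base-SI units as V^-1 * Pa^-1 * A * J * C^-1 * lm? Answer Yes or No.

No

Left side:
  lm = cd·sr = cd (luminous flux; sr is dimensionless).
  Combining: A·lm = A · cd = A·cd.
Right side:
  V = kg·m²·s⁻³·A⁻¹.
  So V⁻¹ = kg⁻¹·m⁻²·s³·A.
  Pa = kg·m⁻¹·s⁻².
  So Pa⁻¹ = kg⁻¹·m·s².
  J = kg·m²·s⁻².
  C = s·A.
  So C⁻¹ = s⁻¹·A⁻¹.
  lm = cd.
  Combining: V⁻¹·Pa⁻¹·A·J·C⁻¹·lm = (kg⁻¹·m⁻²·s³·A) · (kg⁻¹·m·s²) · A · (kg·m²·s⁻²) · (s⁻¹·A⁻¹) · cd = kg⁻¹·m·s²·A·cd.
Left is A·cd; right is kg⁻¹·m·s²·A·cd — different.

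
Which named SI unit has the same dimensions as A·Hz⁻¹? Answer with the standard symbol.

C

Hz = 1/s = s⁻¹ (frequency is cycles per second).
So Hz⁻¹ = s.
Combining: A·Hz⁻¹ = A · s = s·A.
s·A is the base-SI form of the coulomb.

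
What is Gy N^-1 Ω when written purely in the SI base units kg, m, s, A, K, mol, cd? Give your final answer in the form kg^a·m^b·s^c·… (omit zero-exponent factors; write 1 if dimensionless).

Gy = m²·s⁻².
N = kg·m·s⁻².
So N⁻¹ = kg⁻¹·m⁻¹·s².
Ω = kg·m²·s⁻³·A⁻².
Combining: Gy·N⁻¹·Ω = (m²·s⁻²) · (kg⁻¹·m⁻¹·s²) · (kg·m²·s⁻³·A⁻²) = m³·s⁻³·A⁻².

m³·s⁻³·A⁻²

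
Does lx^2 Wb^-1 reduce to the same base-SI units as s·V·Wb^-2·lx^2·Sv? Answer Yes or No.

Left side:
  lx = lm/m² (illuminance = luminous flux per area),
      = m⁻²·cd.
  So lx² = m⁻⁴·cd².
  Wb = V·s (flux: a volt is a weber per second),
      = kg·m²·s⁻²·A⁻¹.
  So Wb⁻¹ = kg⁻¹·m⁻²·s²·A.
  Combining: lx²·Wb⁻¹ = (m⁻⁴·cd²) · (kg⁻¹·m⁻²·s²·A) = kg⁻¹·m⁻⁶·s²·A·cd².
Right side:
  V = W/A (potential = power per current),
      = kg·m²·s⁻³·A⁻¹.
  Wb = V·s (flux: a volt is a weber per second),
      = kg·m²·s⁻²·A⁻¹.
  So Wb⁻² = kg⁻²·m⁻⁴·s⁴·A².
  lx = lm/m² (illuminance = luminous flux per area),
      = m⁻²·cd.
  So lx² = m⁻⁴·cd².
  Sv = J/kg (equivalent dose = energy per mass),
      = m²·s⁻².
  Combining: s·V·Wb⁻²·lx²·Sv = s · (kg·m²·s⁻³·A⁻¹) · (kg⁻²·m⁻⁴·s⁴·A²) · (m⁻⁴·cd²) · (m²·s⁻²) = kg⁻¹·m⁻⁴·A·cd².
Left is kg⁻¹·m⁻⁶·s²·A·cd²; right is kg⁻¹·m⁻⁴·A·cd² — different.

No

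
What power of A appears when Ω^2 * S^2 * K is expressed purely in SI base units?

Ω = V/A (resistance = voltage per current),
    = kg·m²·s⁻³·A⁻².
So Ω² = kg²·m⁴·s⁻⁶·A⁻⁴.
S = 1/Ω (conductance is reciprocal resistance),
    = kg⁻¹·m⁻²·s³·A².
So S² = kg⁻²·m⁻⁴·s⁶·A⁴.
Combining: Ω²·S²·K = (kg²·m⁴·s⁻⁶·A⁻⁴) · (kg⁻²·m⁻⁴·s⁶·A⁴) · K = K.
The exponent of A is 0.

0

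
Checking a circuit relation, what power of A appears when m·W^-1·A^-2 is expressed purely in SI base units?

-2

W = kg·m²·s⁻³.
So W⁻¹ = kg⁻¹·m⁻²·s³.
Combining: m·W⁻¹·A⁻² = m · (kg⁻¹·m⁻²·s³) · A⁻² = kg⁻¹·m⁻¹·s³·A⁻².
The exponent of A is -2.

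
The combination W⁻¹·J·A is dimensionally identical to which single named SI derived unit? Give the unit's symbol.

W = kg·m²·s⁻³.
So W⁻¹ = kg⁻¹·m⁻²·s³.
J = kg·m²·s⁻².
Combining: W⁻¹·J·A = (kg⁻¹·m⁻²·s³) · (kg·m²·s⁻²) · A = s·A.
s·A is the base-SI form of the coulomb.

C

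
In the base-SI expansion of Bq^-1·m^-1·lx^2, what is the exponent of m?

Bq = s⁻¹.
So Bq⁻¹ = s.
lx = m⁻²·cd.
So lx² = m⁻⁴·cd².
Combining: Bq⁻¹·m⁻¹·lx² = s · m⁻¹ · (m⁻⁴·cd²) = m⁻⁵·s·cd².
The exponent of m is -5.

-5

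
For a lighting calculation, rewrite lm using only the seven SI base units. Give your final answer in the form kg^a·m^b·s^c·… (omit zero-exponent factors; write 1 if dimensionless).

lm = cd·sr = cd (luminous flux; sr is dimensionless).

cd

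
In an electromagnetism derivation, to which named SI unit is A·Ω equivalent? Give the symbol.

V

Ω = V/A (resistance = voltage per current),
    = kg·m²·s⁻³·A⁻².
Combining: A·Ω = A · (kg·m²·s⁻³·A⁻²) = kg·m²·s⁻³·A⁻¹.
kg·m²·s⁻³·A⁻¹ is the base-SI form of the volt.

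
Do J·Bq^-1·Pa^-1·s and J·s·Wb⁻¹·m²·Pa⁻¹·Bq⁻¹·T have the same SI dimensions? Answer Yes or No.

Yes

Left side:
  J = kg·m²·s⁻².
  Bq = s⁻¹.
  So Bq⁻¹ = s.
  Pa = kg·m⁻¹·s⁻².
  So Pa⁻¹ = kg⁻¹·m·s².
  Combining: J·Bq⁻¹·Pa⁻¹·s = (kg·m²·s⁻²) · s · (kg⁻¹·m·s²) · s = m³·s².
Right side:
  J = N·m (work = force × distance),
      = kg·m²·s⁻².
  Wb = V·s (flux: a volt is a weber per second),
      = kg·m²·s⁻²·A⁻¹.
  So Wb⁻¹ = kg⁻¹·m⁻²·s²·A.
  Pa = N/m² (pressure = force per area),
      = kg·m⁻¹·s⁻².
  So Pa⁻¹ = kg⁻¹·m·s².
  Bq = 1/s = s⁻¹ (activity is decays per second).
  So Bq⁻¹ = s.
  T = Wb/m² (flux density = flux per area),
      = kg·s⁻²·A⁻¹.
  Combining: J·s·Wb⁻¹·m²·Pa⁻¹·Bq⁻¹·T = (kg·m²·s⁻²) · s · (kg⁻¹·m⁻²·s²·A) · m² · (kg⁻¹·m·s²) · s · (kg·s⁻²·A⁻¹) = m³·s².
Both reduce to m³·s².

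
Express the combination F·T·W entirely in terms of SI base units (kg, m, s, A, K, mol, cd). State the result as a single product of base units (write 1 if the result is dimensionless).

kg·s⁻¹·A

F = C/V (capacitance = charge per voltage),
    = A·s/(kg·m²·s⁻³·A⁻¹) (substituting C and V),
    = kg⁻¹·m⁻²·s⁴·A².
T = Wb/m² (flux density = flux per area),
    = kg·s⁻²·A⁻¹.
W = J/s (power = energy per time),
    = kg·m²·s⁻³.
Combining: F·T·W = (kg⁻¹·m⁻²·s⁴·A²) · (kg·s⁻²·A⁻¹) · (kg·m²·s⁻³) = kg·s⁻¹·A.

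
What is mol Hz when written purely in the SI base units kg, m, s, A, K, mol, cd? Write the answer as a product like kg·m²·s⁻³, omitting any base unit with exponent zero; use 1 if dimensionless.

s⁻¹·mol

Hz = 1/s = s⁻¹ (frequency is cycles per second).
Combining: mol·Hz = mol · s⁻¹ = s⁻¹·mol.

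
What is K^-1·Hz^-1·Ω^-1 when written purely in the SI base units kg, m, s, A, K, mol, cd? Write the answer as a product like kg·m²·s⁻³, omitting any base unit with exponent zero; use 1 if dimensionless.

Hz = s⁻¹.
So Hz⁻¹ = s.
Ω = kg·m²·s⁻³·A⁻².
So Ω⁻¹ = kg⁻¹·m⁻²·s³·A².
Combining: K⁻¹·Hz⁻¹·Ω⁻¹ = K⁻¹ · s · (kg⁻¹·m⁻²·s³·A²) = kg⁻¹·m⁻²·s⁴·A²·K⁻¹.

kg⁻¹·m⁻²·s⁴·A²·K⁻¹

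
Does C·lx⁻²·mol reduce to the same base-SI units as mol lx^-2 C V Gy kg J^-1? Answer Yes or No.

No

Left side:
  C = s·A.
  lx = m⁻²·cd.
  So lx⁻² = m⁴·cd⁻².
  Combining: C·lx⁻²·mol = (s·A) · (m⁴·cd⁻²) · mol = m⁴·s·A·mol·cd⁻².
Right side:
  lx = lm/m² (illuminance = luminous flux per area),
      = m⁻²·cd.
  So lx⁻² = m⁴·cd⁻².
  C = A·s = s·A (charge = current × time).
  V = W/A (potential = power per current),
      = kg·m²·s⁻³·A⁻¹.
  Gy = J/kg (absorbed dose = energy per mass),
      = m²·s⁻².
  J = N·m (work = force × distance),
      = kg·m²·s⁻².
  So J⁻¹ = kg⁻¹·m⁻²·s².
  Combining: mol·lx⁻²·C·V·Gy·kg·J⁻¹ = mol · (m⁴·cd⁻²) · (s·A) · (kg·m²·s⁻³·A⁻¹) · (m²·s⁻²) · kg · (kg⁻¹·m⁻²·s²) = kg·m⁶·s⁻²·mol·cd⁻².
Left is m⁴·s·A·mol·cd⁻²; right is kg·m⁶·s⁻²·mol·cd⁻² — different.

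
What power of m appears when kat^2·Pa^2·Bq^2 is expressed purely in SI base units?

kat = s⁻¹·mol.
So kat² = s⁻²·mol².
Pa = kg·m⁻¹·s⁻².
So Pa² = kg²·m⁻²·s⁻⁴.
Bq = s⁻¹.
So Bq² = s⁻².
Combining: kat²·Pa²·Bq² = (s⁻²·mol²) · (kg²·m⁻²·s⁻⁴) · s⁻² = kg²·m⁻²·s⁻⁸·mol².
The exponent of m is -2.

-2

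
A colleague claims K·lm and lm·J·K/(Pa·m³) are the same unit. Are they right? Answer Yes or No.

Yes

Left side:
  lm = cd·sr = cd (luminous flux; sr is dimensionless).
  Combining: K·lm = K · cd = K·cd.
Right side:
  lm = cd·sr = cd (luminous flux; sr is dimensionless).
  J = N·m (work = force × distance),
      = kg·m²·s⁻².
  Pa = N/m² (pressure = force per area),
      = kg·m⁻¹·s⁻².
  So Pa⁻¹ = kg⁻¹·m·s².
  Combining: lm·J·Pa⁻¹·K·m⁻³ = cd · (kg·m²·s⁻²) · (kg⁻¹·m·s²) · K · m⁻³ = K·cd.
Both reduce to K·cd.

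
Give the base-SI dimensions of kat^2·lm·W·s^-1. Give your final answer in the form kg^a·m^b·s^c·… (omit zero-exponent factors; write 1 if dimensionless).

kat = mol/s = s⁻¹·mol (catalytic activity).
So kat² = s⁻²·mol².
lm = cd·sr = cd (luminous flux; sr is dimensionless).
W = J/s (power = energy per time),
    = kg·m²·s⁻³.
Combining: kat²·lm·W·s⁻¹ = (s⁻²·mol²) · cd · (kg·m²·s⁻³) · s⁻¹ = kg·m²·s⁻⁶·mol²·cd.

kg·m²·s⁻⁶·mol²·cd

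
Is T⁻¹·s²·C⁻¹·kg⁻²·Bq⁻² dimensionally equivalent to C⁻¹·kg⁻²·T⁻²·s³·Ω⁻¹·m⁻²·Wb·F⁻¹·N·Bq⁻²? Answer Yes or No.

No

Left side:
  T = Wb/m² (flux density = flux per area),
      = kg·s⁻²·A⁻¹.
  So T⁻¹ = kg⁻¹·s²·A.
  C = A·s = s·A (charge = current × time).
  So C⁻¹ = s⁻¹·A⁻¹.
  Bq = 1/s = s⁻¹ (activity is decays per second).
  So Bq⁻² = s².
  Combining: T⁻¹·s²·C⁻¹·kg⁻²·Bq⁻² = (kg⁻¹·s²·A) · s² · (s⁻¹·A⁻¹) · kg⁻² · s² = kg⁻³·s⁵.
Right side:
  C = A·s = s·A (charge = current × time).
  So C⁻¹ = s⁻¹·A⁻¹.
  T = Wb/m² (flux density = flux per area),
      = kg·s⁻²·A⁻¹.
  So T⁻² = kg⁻²·s⁴·A².
  Ω = V/A (resistance = voltage per current),
      = kg·m²·s⁻³·A⁻².
  So Ω⁻¹ = kg⁻¹·m⁻²·s³·A².
  Wb = V·s (flux: a volt is a weber per second),
      = kg·m²·s⁻²·A⁻¹.
  F = C/V (capacitance = charge per voltage),
      = A·s/(kg·m²·s⁻³·A⁻¹) (substituting C and V),
      = kg⁻¹·m⁻²·s⁴·A².
  So F⁻¹ = kg·m²·s⁻⁴·A⁻².
  N = kg·m/s² = kg·m·s⁻² (force = mass × acceleration).
  Bq = 1/s = s⁻¹ (activity is decays per second).
  So Bq⁻² = s².
  Combining: C⁻¹·kg⁻²·T⁻²·s³·Ω⁻¹·m⁻²·Wb·F⁻¹·N·Bq⁻² = (s⁻¹·A⁻¹) · kg⁻² · (kg⁻²·s⁴·A²) · s³ · (kg⁻¹·m⁻²·s³·A²) · m⁻² · (kg·m²·s⁻²·A⁻¹) · (kg·m²·s⁻⁴·A⁻²) · (kg·m·s⁻²) · s² = kg⁻²·m·s³.
Left is kg⁻³·s⁵; right is kg⁻²·m·s³ — different.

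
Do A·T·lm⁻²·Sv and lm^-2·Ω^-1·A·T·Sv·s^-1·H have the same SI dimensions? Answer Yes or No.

Left side:
  T = kg·s⁻²·A⁻¹.
  lm = cd.
  So lm⁻² = cd⁻².
  Sv = m²·s⁻².
  Combining: A·T·lm⁻²·Sv = A · (kg·s⁻²·A⁻¹) · cd⁻² · (m²·s⁻²) = kg·m²·s⁻⁴·cd⁻².
Right side:
  lm = cd.
  So lm⁻² = cd⁻².
  Ω = kg·m²·s⁻³·A⁻².
  So Ω⁻¹ = kg⁻¹·m⁻²·s³·A².
  T = kg·s⁻²·A⁻¹.
  Sv = m²·s⁻².
  H = kg·m²·s⁻²·A⁻².
  Combining: lm⁻²·Ω⁻¹·A·T·Sv·s⁻¹·H = cd⁻² · (kg⁻¹·m⁻²·s³·A²) · A · (kg·s⁻²·A⁻¹) · (m²·s⁻²) · s⁻¹ · (kg·m²·s⁻²·A⁻²) = kg·m²·s⁻⁴·cd⁻².
Both reduce to kg·m²·s⁻⁴·cd⁻².

Yes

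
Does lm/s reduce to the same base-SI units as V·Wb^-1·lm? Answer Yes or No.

Left side:
  lm = cd.
  Combining: s⁻¹·lm = s⁻¹ · cd = s⁻¹·cd.
Right side:
  V = W/A (potential = power per current),
      = kg·m²·s⁻³·A⁻¹.
  Wb = V·s (flux: a volt is a weber per second),
      = kg·m²·s⁻²·A⁻¹.
  So Wb⁻¹ = kg⁻¹·m⁻²·s²·A.
  lm = cd·sr = cd (luminous flux; sr is dimensionless).
  Combining: V·Wb⁻¹·lm = (kg·m²·s⁻³·A⁻¹) · (kg⁻¹·m⁻²·s²·A) · cd = s⁻¹·cd.
Both reduce to s⁻¹·cd.

Yes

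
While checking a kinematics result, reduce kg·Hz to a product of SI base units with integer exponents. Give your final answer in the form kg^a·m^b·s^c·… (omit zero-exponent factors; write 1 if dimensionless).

kg·s⁻¹

Hz = 1/s = s⁻¹ (frequency is cycles per second).
Combining: kg·Hz = kg · s⁻¹ = kg·s⁻¹.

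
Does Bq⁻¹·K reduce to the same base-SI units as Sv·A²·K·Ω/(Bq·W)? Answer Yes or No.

No

Left side:
  Bq = s⁻¹.
  So Bq⁻¹ = s.
  Combining: Bq⁻¹·K = s · K = s·K.
Right side:
  Sv = J/kg (equivalent dose = energy per mass),
      = m²·s⁻².
  Bq = 1/s = s⁻¹ (activity is decays per second).
  So Bq⁻¹ = s.
  W = J/s (power = energy per time),
      = kg·m²·s⁻³.
  So W⁻¹ = kg⁻¹·m⁻²·s³.
  Ω = V/A (resistance = voltage per current),
      = kg·m²·s⁻³·A⁻².
  Combining: Sv·A²·Bq⁻¹·W⁻¹·K·Ω = (m²·s⁻²) · A² · s · (kg⁻¹·m⁻²·s³) · K · (kg·m²·s⁻³·A⁻²) = m²·s⁻¹·K.
Left is s·K; right is m²·s⁻¹·K — different.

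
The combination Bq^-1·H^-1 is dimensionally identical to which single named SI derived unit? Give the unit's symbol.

S

Bq = 1/s = s⁻¹ (activity is decays per second).
So Bq⁻¹ = s.
H = Wb/A (inductance = flux per current),
    = kg·m²·s⁻²·A⁻².
So H⁻¹ = kg⁻¹·m⁻²·s²·A².
Combining: Bq⁻¹·H⁻¹ = s · (kg⁻¹·m⁻²·s²·A²) = kg⁻¹·m⁻²·s³·A².
kg⁻¹·m⁻²·s³·A² is the base-SI form of the siemens.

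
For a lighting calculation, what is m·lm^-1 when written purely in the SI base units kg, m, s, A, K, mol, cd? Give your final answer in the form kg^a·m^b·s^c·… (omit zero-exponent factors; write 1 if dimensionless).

lm = cd.
So lm⁻¹ = cd⁻¹.
Combining: m·lm⁻¹ = m · cd⁻¹ = m·cd⁻¹.

m·cd⁻¹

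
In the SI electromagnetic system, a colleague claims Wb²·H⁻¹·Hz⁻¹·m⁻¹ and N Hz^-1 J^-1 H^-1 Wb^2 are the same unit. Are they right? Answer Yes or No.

Yes

Left side:
  Wb = V·s (flux: a volt is a weber per second),
      = kg·m²·s⁻²·A⁻¹.
  So Wb² = kg²·m⁴·s⁻⁴·A⁻².
  H = Wb/A (inductance = flux per current),
      = kg·m²·s⁻²·A⁻².
  So H⁻¹ = kg⁻¹·m⁻²·s²·A².
  Hz = 1/s = s⁻¹ (frequency is cycles per second).
  So Hz⁻¹ = s.
  Combining: Wb²·H⁻¹·Hz⁻¹·m⁻¹ = (kg²·m⁴·s⁻⁴·A⁻²) · (kg⁻¹·m⁻²·s²·A²) · s · m⁻¹ = kg·m·s⁻¹.
Right side:
  N = kg·m·s⁻².
  Hz = s⁻¹.
  So Hz⁻¹ = s.
  J = kg·m²·s⁻².
  So J⁻¹ = kg⁻¹·m⁻²·s².
  H = kg·m²·s⁻²·A⁻².
  So H⁻¹ = kg⁻¹·m⁻²·s²·A².
  Wb = kg·m²·s⁻²·A⁻¹.
  So Wb² = kg²·m⁴·s⁻⁴·A⁻².
  Combining: N·Hz⁻¹·J⁻¹·H⁻¹·Wb² = (kg·m·s⁻²) · s · (kg⁻¹·m⁻²·s²) · (kg⁻¹·m⁻²·s²·A²) · (kg²·m⁴·s⁻⁴·A⁻²) = kg·m·s⁻¹.
Both reduce to kg·m·s⁻¹.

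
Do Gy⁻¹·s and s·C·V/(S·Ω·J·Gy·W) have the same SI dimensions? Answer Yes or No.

Left side:
  Gy = m²·s⁻².
  So Gy⁻¹ = m⁻²·s².
  Combining: Gy⁻¹·s = (m⁻²·s²) · s = m⁻²·s³.
Right side:
  C = A·s = s·A (charge = current × time).
  S = 1/Ω (conductance is reciprocal resistance),
      = kg⁻¹·m⁻²·s³·A².
  So S⁻¹ = kg·m²·s⁻³·A⁻².
  Ω = V/A (resistance = voltage per current),
      = kg·m²·s⁻³·A⁻².
  So Ω⁻¹ = kg⁻¹·m⁻²·s³·A².
  J = N·m (work = force × distance),
      = kg·m²·s⁻².
  So J⁻¹ = kg⁻¹·m⁻²·s².
  V = W/A (potential = power per current),
      = kg·m²·s⁻³·A⁻¹.
  Gy = J/kg (absorbed dose = energy per mass),
      = m²·s⁻².
  So Gy⁻¹ = m⁻²·s².
  W = J/s (power = energy per time),
      = kg·m²·s⁻³.
  So W⁻¹ = kg⁻¹·m⁻²·s³.
  Combining: s·C·S⁻¹·Ω⁻¹·J⁻¹·V·Gy⁻¹·W⁻¹ = s · (s·A) · (kg·m²·s⁻³·A⁻²) · (kg⁻¹·m⁻²·s³·A²) · (kg⁻¹·m⁻²·s²) · (kg·m²·s⁻³·A⁻¹) · (m⁻²·s²) · (kg⁻¹·m⁻²·s³) = kg⁻¹·m⁻⁴·s⁶.
Left is m⁻²·s³; right is kg⁻¹·m⁻⁴·s⁶ — different.

No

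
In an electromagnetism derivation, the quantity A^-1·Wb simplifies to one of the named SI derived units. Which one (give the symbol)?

Wb = V·s (flux: a volt is a weber per second),
    = kg·m²·s⁻²·A⁻¹.
Combining: A⁻¹·Wb = A⁻¹ · (kg·m²·s⁻²·A⁻¹) = kg·m²·s⁻²·A⁻².
kg·m²·s⁻²·A⁻² is the base-SI form of the henry.

H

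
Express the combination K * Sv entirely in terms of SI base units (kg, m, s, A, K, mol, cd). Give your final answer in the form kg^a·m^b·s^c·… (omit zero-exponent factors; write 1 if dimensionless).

m²·s⁻²·K

Sv = J/kg (equivalent dose = energy per mass),
    = m²·s⁻².
Combining: K·Sv = K · (m²·s⁻²) = m²·s⁻²·K.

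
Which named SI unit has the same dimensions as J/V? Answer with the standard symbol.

C

V = kg·m²·s⁻³·A⁻¹.
So V⁻¹ = kg⁻¹·m⁻²·s³·A.
J = kg·m²·s⁻².
Combining: V⁻¹·J = (kg⁻¹·m⁻²·s³·A) · (kg·m²·s⁻²) = s·A.
s·A is the base-SI form of the coulomb.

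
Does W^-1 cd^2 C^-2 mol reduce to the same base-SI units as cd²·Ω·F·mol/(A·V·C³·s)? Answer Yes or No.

Left side:
  W = J/s (power = energy per time),
      = kg·m²·s⁻³.
  So W⁻¹ = kg⁻¹·m⁻²·s³.
  C = A·s = s·A (charge = current × time).
  So C⁻² = s⁻²·A⁻².
  Combining: W⁻¹·cd²·C⁻²·mol = (kg⁻¹·m⁻²·s³) · cd² · (s⁻²·A⁻²) · mol = kg⁻¹·m⁻²·s·A⁻²·mol·cd².
Right side:
  Ω = V/A (resistance = voltage per current),
      = kg·m²·s⁻³·A⁻².
  V = W/A (potential = power per current),
      = kg·m²·s⁻³·A⁻¹.
  So V⁻¹ = kg⁻¹·m⁻²·s³·A.
  C = A·s = s·A (charge = current × time).
  So C⁻³ = s⁻³·A⁻³.
  F = C/V (capacitance = charge per voltage),
      = A·s/(kg·m²·s⁻³·A⁻¹) (substituting C and V),
      = kg⁻¹·m⁻²·s⁴·A².
  Combining: cd²·A⁻¹·Ω·V⁻¹·C⁻³·s⁻¹·F·mol = cd² · A⁻¹ · (kg·m²·s⁻³·A⁻²) · (kg⁻¹·m⁻²·s³·A) · (s⁻³·A⁻³) · s⁻¹ · (kg⁻¹·m⁻²·s⁴·A²) · mol = kg⁻¹·m⁻²·A⁻³·mol·cd².
Left is kg⁻¹·m⁻²·s·A⁻²·mol·cd²; right is kg⁻¹·m⁻²·A⁻³·mol·cd² — different.

No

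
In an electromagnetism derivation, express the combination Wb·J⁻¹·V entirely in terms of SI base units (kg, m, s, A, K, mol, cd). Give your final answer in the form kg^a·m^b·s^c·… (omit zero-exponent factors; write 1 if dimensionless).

Wb = V·s (flux: a volt is a weber per second),
    = kg·m²·s⁻²·A⁻¹.
J = N·m (work = force × distance),
    = kg·m²·s⁻².
So J⁻¹ = kg⁻¹·m⁻²·s².
V = W/A (potential = power per current),
    = kg·m²·s⁻³·A⁻¹.
Combining: Wb·J⁻¹·V = (kg·m²·s⁻²·A⁻¹) · (kg⁻¹·m⁻²·s²) · (kg·m²·s⁻³·A⁻¹) = kg·m²·s⁻³·A⁻².

kg·m²·s⁻³·A⁻²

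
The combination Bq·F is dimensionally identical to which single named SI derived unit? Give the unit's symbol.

S

Bq = 1/s = s⁻¹ (activity is decays per second).
F = C/V (capacitance = charge per voltage),
    = A·s/(kg·m²·s⁻³·A⁻¹) (substituting C and V),
    = kg⁻¹·m⁻²·s⁴·A².
Combining: Bq·F = s⁻¹ · (kg⁻¹·m⁻²·s⁴·A²) = kg⁻¹·m⁻²·s³·A².
kg⁻¹·m⁻²·s³·A² is the base-SI form of the siemens.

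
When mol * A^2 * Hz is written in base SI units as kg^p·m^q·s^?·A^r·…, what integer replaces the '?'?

-1

Hz = 1/s = s⁻¹ (frequency is cycles per second).
Combining: mol·A²·Hz = mol · A² · s⁻¹ = s⁻¹·A²·mol.
The exponent of s is -1.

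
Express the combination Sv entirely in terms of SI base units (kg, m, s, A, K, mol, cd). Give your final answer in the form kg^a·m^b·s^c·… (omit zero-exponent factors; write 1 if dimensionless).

m²·s⁻²

Sv = m²·s⁻².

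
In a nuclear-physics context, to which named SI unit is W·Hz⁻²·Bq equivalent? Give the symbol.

J

W = J/s (power = energy per time),
    = kg·m²·s⁻³.
Hz = 1/s = s⁻¹ (frequency is cycles per second).
So Hz⁻² = s².
Bq = 1/s = s⁻¹ (activity is decays per second).
Combining: W·Hz⁻²·Bq = (kg·m²·s⁻³) · s² · s⁻¹ = kg·m²·s⁻².
kg·m²·s⁻² is the base-SI form of the joule.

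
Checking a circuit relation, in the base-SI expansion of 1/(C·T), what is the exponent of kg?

C = A·s = s·A (charge = current × time).
So C⁻¹ = s⁻¹·A⁻¹.
T = Wb/m² (flux density = flux per area),
    = kg·s⁻²·A⁻¹.
So T⁻¹ = kg⁻¹·s²·A.
Combining: C⁻¹·T⁻¹ = (s⁻¹·A⁻¹) · (kg⁻¹·s²·A) = kg⁻¹·s.
The exponent of kg is -1.

-1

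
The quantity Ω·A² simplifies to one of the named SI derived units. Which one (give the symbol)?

Ω = kg·m²·s⁻³·A⁻².
Combining: Ω·A² = (kg·m²·s⁻³·A⁻²) · A² = kg·m²·s⁻³.
kg·m²·s⁻³ is the base-SI form of the watt.

W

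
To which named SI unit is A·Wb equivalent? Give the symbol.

J

Wb = V·s (flux: a volt is a weber per second),
    = kg·m²·s⁻²·A⁻¹.
Combining: A·Wb = A · (kg·m²·s⁻²·A⁻¹) = kg·m²·s⁻².
kg·m²·s⁻² is the base-SI form of the joule.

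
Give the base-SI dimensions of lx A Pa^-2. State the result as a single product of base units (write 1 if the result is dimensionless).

kg⁻²·s⁴·A·cd

lx = lm/m² (illuminance = luminous flux per area),
    = m⁻²·cd.
Pa = N/m² (pressure = force per area),
    = kg·m⁻¹·s⁻².
So Pa⁻² = kg⁻²·m²·s⁴.
Combining: lx·A·Pa⁻² = (m⁻²·cd) · A · (kg⁻²·m²·s⁴) = kg⁻²·s⁴·A·cd.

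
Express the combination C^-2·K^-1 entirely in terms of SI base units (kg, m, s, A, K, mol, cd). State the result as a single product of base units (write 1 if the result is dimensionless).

C = s·A.
So C⁻² = s⁻²·A⁻².
Combining: C⁻²·K⁻¹ = (s⁻²·A⁻²) · K⁻¹ = s⁻²·A⁻²·K⁻¹.

s⁻²·A⁻²·K⁻¹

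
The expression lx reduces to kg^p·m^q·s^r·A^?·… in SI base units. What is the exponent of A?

0

lx = lm/m² (illuminance = luminous flux per area),
    = m⁻²·cd.
The exponent of A is 0.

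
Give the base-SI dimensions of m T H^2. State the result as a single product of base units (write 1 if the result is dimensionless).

T = Wb/m² (flux density = flux per area),
    = kg·s⁻²·A⁻¹.
H = Wb/A (inductance = flux per current),
    = kg·m²·s⁻²·A⁻².
So H² = kg²·m⁴·s⁻⁴·A⁻⁴.
Combining: m·T·H² = m · (kg·s⁻²·A⁻¹) · (kg²·m⁴·s⁻⁴·A⁻⁴) = kg³·m⁵·s⁻⁶·A⁻⁵.

kg³·m⁵·s⁻⁶·A⁻⁵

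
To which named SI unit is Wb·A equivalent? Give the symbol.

J

Wb = V·s (flux: a volt is a weber per second),
    = kg·m²·s⁻²·A⁻¹.
Combining: Wb·A = (kg·m²·s⁻²·A⁻¹) · A = kg·m²·s⁻².
kg·m²·s⁻² is the base-SI form of the joule.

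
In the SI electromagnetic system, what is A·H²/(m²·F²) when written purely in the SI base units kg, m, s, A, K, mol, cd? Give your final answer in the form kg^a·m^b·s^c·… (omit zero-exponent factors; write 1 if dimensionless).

kg⁴·m⁶·s⁻¹²·A⁻⁷

F = C/V (capacitance = charge per voltage),
    = A·s/(kg·m²·s⁻³·A⁻¹) (substituting C and V),
    = kg⁻¹·m⁻²·s⁴·A².
So F⁻² = kg²·m⁴·s⁻⁸·A⁻⁴.
H = Wb/A (inductance = flux per current),
    = kg·m²·s⁻²·A⁻².
So H² = kg²·m⁴·s⁻⁴·A⁻⁴.
Combining: m⁻²·F⁻²·A·H² = m⁻² · (kg²·m⁴·s⁻⁸·A⁻⁴) · A · (kg²·m⁴·s⁻⁴·A⁻⁴) = kg⁴·m⁶·s⁻¹²·A⁻⁷.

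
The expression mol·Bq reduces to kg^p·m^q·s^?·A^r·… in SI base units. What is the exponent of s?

-1

Bq = 1/s = s⁻¹ (activity is decays per second).
Combining: mol·Bq = mol · s⁻¹ = s⁻¹·mol.
The exponent of s is -1.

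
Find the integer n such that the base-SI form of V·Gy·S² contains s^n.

V = kg·m²·s⁻³·A⁻¹.
Gy = m²·s⁻².
S = kg⁻¹·m⁻²·s³·A².
So S² = kg⁻²·m⁻⁴·s⁶·A⁴.
Combining: V·Gy·S² = (kg·m²·s⁻³·A⁻¹) · (m²·s⁻²) · (kg⁻²·m⁻⁴·s⁶·A⁴) = kg⁻¹·s·A³.
The exponent of s is 1.

1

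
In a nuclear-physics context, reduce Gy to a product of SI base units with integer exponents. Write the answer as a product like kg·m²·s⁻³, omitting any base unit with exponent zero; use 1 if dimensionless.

Gy = J/kg (absorbed dose = energy per mass),
    = m²·s⁻².

m²·s⁻²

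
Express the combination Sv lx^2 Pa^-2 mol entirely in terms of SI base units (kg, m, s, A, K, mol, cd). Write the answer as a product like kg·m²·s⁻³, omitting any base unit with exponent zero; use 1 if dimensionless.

Sv = J/kg (equivalent dose = energy per mass),
    = m²·s⁻².
lx = lm/m² (illuminance = luminous flux per area),
    = m⁻²·cd.
So lx² = m⁻⁴·cd².
Pa = N/m² (pressure = force per area),
    = kg·m⁻¹·s⁻².
So Pa⁻² = kg⁻²·m²·s⁴.
Combining: Sv·lx²·Pa⁻²·mol = (m²·s⁻²) · (m⁻⁴·cd²) · (kg⁻²·m²·s⁴) · mol = kg⁻²·s²·mol·cd².

kg⁻²·s²·mol·cd²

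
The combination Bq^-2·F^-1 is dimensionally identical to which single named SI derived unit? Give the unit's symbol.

H

Bq = s⁻¹.
So Bq⁻² = s².
F = kg⁻¹·m⁻²·s⁴·A².
So F⁻¹ = kg·m²·s⁻⁴·A⁻².
Combining: Bq⁻²·F⁻¹ = s² · (kg·m²·s⁻⁴·A⁻²) = kg·m²·s⁻²·A⁻².
kg·m²·s⁻²·A⁻² is the base-SI form of the henry.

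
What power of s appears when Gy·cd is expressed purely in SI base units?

Gy = m²·s⁻².
Combining: Gy·cd = (m²·s⁻²) · cd = m²·s⁻²·cd.
The exponent of s is -2.

-2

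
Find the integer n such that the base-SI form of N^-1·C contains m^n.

N = kg·m/s² = kg·m·s⁻² (force = mass × acceleration).
So N⁻¹ = kg⁻¹·m⁻¹·s².
C = A·s = s·A (charge = current × time).
Combining: N⁻¹·C = (kg⁻¹·m⁻¹·s²) · (s·A) = kg⁻¹·m⁻¹·s³·A.
The exponent of m is -1.

-1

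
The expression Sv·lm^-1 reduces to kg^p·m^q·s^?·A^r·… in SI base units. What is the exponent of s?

-2

Sv = J/kg (equivalent dose = energy per mass),
    = m²·s⁻².
lm = cd·sr = cd (luminous flux; sr is dimensionless).
So lm⁻¹ = cd⁻¹.
Combining: Sv·lm⁻¹ = (m²·s⁻²) · cd⁻¹ = m²·s⁻²·cd⁻¹.
The exponent of s is -2.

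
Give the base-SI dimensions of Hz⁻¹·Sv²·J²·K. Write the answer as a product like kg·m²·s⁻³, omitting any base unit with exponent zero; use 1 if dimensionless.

kg²·m⁸·s⁻⁷·K

Hz = 1/s = s⁻¹ (frequency is cycles per second).
So Hz⁻¹ = s.
Sv = J/kg (equivalent dose = energy per mass),
    = m²·s⁻².
So Sv² = m⁴·s⁻⁴.
J = N·m (work = force × distance),
    = kg·m²·s⁻².
So J² = kg²·m⁴·s⁻⁴.
Combining: Hz⁻¹·Sv²·J²·K = s · (m⁴·s⁻⁴) · (kg²·m⁴·s⁻⁴) · K = kg²·m⁸·s⁻⁷·K.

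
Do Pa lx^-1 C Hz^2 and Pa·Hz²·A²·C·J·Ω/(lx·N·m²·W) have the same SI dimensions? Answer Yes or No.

Left side:
  Pa = kg·m⁻¹·s⁻².
  lx = m⁻²·cd.
  So lx⁻¹ = m²·cd⁻¹.
  C = s·A.
  Hz = s⁻¹.
  So Hz² = s⁻².
  Combining: Pa·lx⁻¹·C·Hz² = (kg·m⁻¹·s⁻²) · (m²·cd⁻¹) · (s·A) · s⁻² = kg·m·s⁻³·A·cd⁻¹.
Right side:
  Pa = N/m² (pressure = force per area),
      = kg·m⁻¹·s⁻².
  lx = lm/m² (illuminance = luminous flux per area),
      = m⁻²·cd.
  So lx⁻¹ = m²·cd⁻¹.
  N = kg·m/s² = kg·m·s⁻² (force = mass × acceleration).
  So N⁻¹ = kg⁻¹·m⁻¹·s².
  Hz = 1/s = s⁻¹ (frequency is cycles per second).
  So Hz² = s⁻².
  C = A·s = s·A (charge = current × time).
  W = J/s (power = energy per time),
      = kg·m²·s⁻³.
  So W⁻¹ = kg⁻¹·m⁻²·s³.
  J = N·m (work = force × distance),
      = kg·m²·s⁻².
  Ω = V/A (resistance = voltage per current),
      = kg·m²·s⁻³·A⁻².
  Combining: Pa·lx⁻¹·N⁻¹·Hz²·m⁻²·A²·C·W⁻¹·J·Ω = (kg·m⁻¹·s⁻²) · (m²·cd⁻¹) · (kg⁻¹·m⁻¹·s²) · s⁻² · m⁻² · A² · (s·A) · (kg⁻¹·m⁻²·s³) · (kg·m²·s⁻²) · (kg·m²·s⁻³·A⁻²) = kg·s⁻³·A·cd⁻¹.
Left is kg·m·s⁻³·A·cd⁻¹; right is kg·s⁻³·A·cd⁻¹ — different.

No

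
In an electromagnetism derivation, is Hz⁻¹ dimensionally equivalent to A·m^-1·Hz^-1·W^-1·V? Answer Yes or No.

Left side:
  Hz = 1/s = s⁻¹ (frequency is cycles per second).
  So Hz⁻¹ = s.
Right side:
  Hz = 1/s = s⁻¹ (frequency is cycles per second).
  So Hz⁻¹ = s.
  W = J/s (power = energy per time),
      = kg·m²·s⁻³.
  So W⁻¹ = kg⁻¹·m⁻²·s³.
  V = W/A (potential = power per current),
      = kg·m²·s⁻³·A⁻¹.
  Combining: A·m⁻¹·Hz⁻¹·W⁻¹·V = A · m⁻¹ · s · (kg⁻¹·m⁻²·s³) · (kg·m²·s⁻³·A⁻¹) = m⁻¹·s.
Left is s; right is m⁻¹·s — different.

No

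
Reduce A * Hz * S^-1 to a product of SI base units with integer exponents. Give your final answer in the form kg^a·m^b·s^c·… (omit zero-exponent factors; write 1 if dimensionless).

Hz = s⁻¹.
S = kg⁻¹·m⁻²·s³·A².
So S⁻¹ = kg·m²·s⁻³·A⁻².
Combining: A·Hz·S⁻¹ = A · s⁻¹ · (kg·m²·s⁻³·A⁻²) = kg·m²·s⁻⁴·A⁻¹.

kg·m²·s⁻⁴·A⁻¹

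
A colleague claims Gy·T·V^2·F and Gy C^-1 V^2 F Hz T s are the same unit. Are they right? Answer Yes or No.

Left side:
  Gy = J/kg (absorbed dose = energy per mass),
      = m²·s⁻².
  T = Wb/m² (flux density = flux per area),
      = kg·s⁻²·A⁻¹.
  V = W/A (potential = power per current),
      = kg·m²·s⁻³·A⁻¹.
  So V² = kg²·m⁴·s⁻⁶·A⁻².
  F = C/V (capacitance = charge per voltage),
      = A·s/(kg·m²·s⁻³·A⁻¹) (substituting C and V),
      = kg⁻¹·m⁻²·s⁴·A².
  Combining: Gy·T·V²·F = (m²·s⁻²) · (kg·s⁻²·A⁻¹) · (kg²·m⁴·s⁻⁶·A⁻²) · (kg⁻¹·m⁻²·s⁴·A²) = kg²·m⁴·s⁻⁶·A⁻¹.
Right side:
  Gy = J/kg (absorbed dose = energy per mass),
      = m²·s⁻².
  C = A·s = s·A (charge = current × time).
  So C⁻¹ = s⁻¹·A⁻¹.
  V = W/A (potential = power per current),
      = kg·m²·s⁻³·A⁻¹.
  So V² = kg²·m⁴·s⁻⁶·A⁻².
  F = C/V (capacitance = charge per voltage),
      = A·s/(kg·m²·s⁻³·A⁻¹) (substituting C and V),
      = kg⁻¹·m⁻²·s⁴·A².
  Hz = 1/s = s⁻¹ (frequency is cycles per second).
  T = Wb/m² (flux density = flux per area),
      = kg·s⁻²·A⁻¹.
  Combining: Gy·C⁻¹·V²·F·Hz·T·s = (m²·s⁻²) · (s⁻¹·A⁻¹) · (kg²·m⁴·s⁻⁶·A⁻²) · (kg⁻¹·m⁻²·s⁴·A²) · s⁻¹ · (kg·s⁻²·A⁻¹) · s = kg²·m⁴·s⁻⁷·A⁻².
Left is kg²·m⁴·s⁻⁶·A⁻¹; right is kg²·m⁴·s⁻⁷·A⁻² — different.

No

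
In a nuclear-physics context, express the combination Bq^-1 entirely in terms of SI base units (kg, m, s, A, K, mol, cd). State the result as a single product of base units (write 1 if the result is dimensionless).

Bq = 1/s = s⁻¹ (activity is decays per second).
So Bq⁻¹ = s.

s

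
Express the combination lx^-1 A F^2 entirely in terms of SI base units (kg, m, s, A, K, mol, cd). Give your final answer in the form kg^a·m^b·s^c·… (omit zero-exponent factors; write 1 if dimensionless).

kg⁻²·m⁻²·s⁸·A⁵·cd⁻¹

lx = m⁻²·cd.
So lx⁻¹ = m²·cd⁻¹.
F = kg⁻¹·m⁻²·s⁴·A².
So F² = kg⁻²·m⁻⁴·s⁸·A⁴.
Combining: lx⁻¹·A·F² = (m²·cd⁻¹) · A · (kg⁻²·m⁻⁴·s⁸·A⁴) = kg⁻²·m⁻²·s⁸·A⁵·cd⁻¹.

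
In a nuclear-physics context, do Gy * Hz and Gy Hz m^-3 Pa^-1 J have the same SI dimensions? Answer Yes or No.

Left side:
  Gy = J/kg (absorbed dose = energy per mass),
      = m²·s⁻².
  Hz = 1/s = s⁻¹ (frequency is cycles per second).
  Combining: Gy·Hz = (m²·s⁻²) · s⁻¹ = m²·s⁻³.
Right side:
  Gy = m²·s⁻².
  Hz = s⁻¹.
  Pa = kg·m⁻¹·s⁻².
  So Pa⁻¹ = kg⁻¹·m·s².
  J = kg·m²·s⁻².
  Combining: Gy·Hz·m⁻³·Pa⁻¹·J = (m²·s⁻²) · s⁻¹ · m⁻³ · (kg⁻¹·m·s²) · (kg·m²·s⁻²) = m²·s⁻³.
Both reduce to m²·s⁻³.

Yes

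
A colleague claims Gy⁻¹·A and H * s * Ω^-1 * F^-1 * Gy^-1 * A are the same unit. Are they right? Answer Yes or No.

No

Left side:
  Gy = m²·s⁻².
  So Gy⁻¹ = m⁻²·s².
  Combining: Gy⁻¹·A = (m⁻²·s²) · A = m⁻²·s²·A.
Right side:
  H = Wb/A (inductance = flux per current),
      = kg·m²·s⁻²·A⁻².
  Ω = V/A (resistance = voltage per current),
      = kg·m²·s⁻³·A⁻².
  So Ω⁻¹ = kg⁻¹·m⁻²·s³·A².
  F = C/V (capacitance = charge per voltage),
      = A·s/(kg·m²·s⁻³·A⁻¹) (substituting C and V),
      = kg⁻¹·m⁻²·s⁴·A².
  So F⁻¹ = kg·m²·s⁻⁴·A⁻².
  Gy = J/kg (absorbed dose = energy per mass),
      = m²·s⁻².
  So Gy⁻¹ = m⁻²·s².
  Combining: H·s·Ω⁻¹·F⁻¹·Gy⁻¹·A = (kg·m²·s⁻²·A⁻²) · s · (kg⁻¹·m⁻²·s³·A²) · (kg·m²·s⁻⁴·A⁻²) · (m⁻²·s²) · A = kg·A⁻¹.
Left is m⁻²·s²·A; right is kg·A⁻¹ — different.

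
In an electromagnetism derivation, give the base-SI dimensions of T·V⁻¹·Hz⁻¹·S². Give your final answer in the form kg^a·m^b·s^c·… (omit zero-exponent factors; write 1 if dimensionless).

T = kg·s⁻²·A⁻¹.
V = kg·m²·s⁻³·A⁻¹.
So V⁻¹ = kg⁻¹·m⁻²·s³·A.
Hz = s⁻¹.
So Hz⁻¹ = s.
S = kg⁻¹·m⁻²·s³·A².
So S² = kg⁻²·m⁻⁴·s⁶·A⁴.
Combining: T·V⁻¹·Hz⁻¹·S² = (kg·s⁻²·A⁻¹) · (kg⁻¹·m⁻²·s³·A) · s · (kg⁻²·m⁻⁴·s⁶·A⁴) = kg⁻²·m⁻⁶·s⁸·A⁴.

kg⁻²·m⁻⁶·s⁸·A⁴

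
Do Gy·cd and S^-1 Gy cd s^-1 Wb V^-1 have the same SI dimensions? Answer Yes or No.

Left side:
  Gy = m²·s⁻².
  Combining: Gy·cd = (m²·s⁻²) · cd = m²·s⁻²·cd.
Right side:
  S = kg⁻¹·m⁻²·s³·A².
  So S⁻¹ = kg·m²·s⁻³·A⁻².
  Gy = m²·s⁻².
  Wb = kg·m²·s⁻²·A⁻¹.
  V = kg·m²·s⁻³·A⁻¹.
  So V⁻¹ = kg⁻¹·m⁻²·s³·A.
  Combining: S⁻¹·Gy·cd·s⁻¹·Wb·V⁻¹ = (kg·m²·s⁻³·A⁻²) · (m²·s⁻²) · cd · s⁻¹ · (kg·m²·s⁻²·A⁻¹) · (kg⁻¹·m⁻²·s³·A) = kg·m⁴·s⁻⁵·A⁻²·cd.
Left is m²·s⁻²·cd; right is kg·m⁴·s⁻⁵·A⁻²·cd — different.

No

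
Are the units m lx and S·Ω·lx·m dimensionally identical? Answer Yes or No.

Yes

Left side:
  lx = m⁻²·cd.
  Combining: m·lx = m · (m⁻²·cd) = m⁻¹·cd.
Right side:
  S = 1/Ω (conductance is reciprocal resistance),
      = kg⁻¹·m⁻²·s³·A².
  Ω = V/A (resistance = voltage per current),
      = kg·m²·s⁻³·A⁻².
  lx = lm/m² (illuminance = luminous flux per area),
      = m⁻²·cd.
  Combining: S·Ω·lx·m = (kg⁻¹·m⁻²·s³·A²) · (kg·m²·s⁻³·A⁻²) · (m⁻²·cd) · m = m⁻¹·cd.
Both reduce to m⁻¹·cd.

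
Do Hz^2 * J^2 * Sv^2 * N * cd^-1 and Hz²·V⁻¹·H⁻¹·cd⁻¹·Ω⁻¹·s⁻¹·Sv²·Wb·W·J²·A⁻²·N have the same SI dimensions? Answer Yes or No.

Left side:
  Hz = 1/s = s⁻¹ (frequency is cycles per second).
  So Hz² = s⁻².
  J = N·m (work = force × distance),
      = kg·m²·s⁻².
  So J² = kg²·m⁴·s⁻⁴.
  Sv = J/kg (equivalent dose = energy per mass),
      = m²·s⁻².
  So Sv² = m⁴·s⁻⁴.
  N = kg·m/s² = kg·m·s⁻² (force = mass × acceleration).
  Combining: Hz²·J²·Sv²·N·cd⁻¹ = s⁻² · (kg²·m⁴·s⁻⁴) · (m⁴·s⁻⁴) · (kg·m·s⁻²) · cd⁻¹ = kg³·m⁹·s⁻¹²·cd⁻¹.
Right side:
  Hz = s⁻¹.
  So Hz² = s⁻².
  V = kg·m²·s⁻³·A⁻¹.
  So V⁻¹ = kg⁻¹·m⁻²·s³·A.
  H = kg·m²·s⁻²·A⁻².
  So H⁻¹ = kg⁻¹·m⁻²·s²·A².
  Ω = kg·m²·s⁻³·A⁻².
  So Ω⁻¹ = kg⁻¹·m⁻²·s³·A².
  Sv = m²·s⁻².
  So Sv² = m⁴·s⁻⁴.
  Wb = kg·m²·s⁻²·A⁻¹.
  W = kg·m²·s⁻³.
  J = kg·m²·s⁻².
  So J² = kg²·m⁴·s⁻⁴.
  N = kg·m·s⁻².
  Combining: Hz²·V⁻¹·H⁻¹·cd⁻¹·Ω⁻¹·s⁻¹·Sv²·Wb·W·J²·A⁻²·N = s⁻² · (kg⁻¹·m⁻²·s³·A) · (kg⁻¹·m⁻²·s²·A²) · cd⁻¹ · (kg⁻¹·m⁻²·s³·A²) · s⁻¹ · (m⁴·s⁻⁴) · (kg·m²·s⁻²·A⁻¹) · (kg·m²·s⁻³) · (kg²·m⁴·s⁻⁴) · A⁻² · (kg·m·s⁻²) = kg²·m⁷·s⁻¹⁰·A²·cd⁻¹.
Left is kg³·m⁹·s⁻¹²·cd⁻¹; right is kg²·m⁷·s⁻¹⁰·A²·cd⁻¹ — different.

No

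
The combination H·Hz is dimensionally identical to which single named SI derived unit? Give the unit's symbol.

Ω

H = kg·m²·s⁻²·A⁻².
Hz = s⁻¹.
Combining: H·Hz = (kg·m²·s⁻²·A⁻²) · s⁻¹ = kg·m²·s⁻³·A⁻².
kg·m²·s⁻³·A⁻² is the base-SI form of the ohm.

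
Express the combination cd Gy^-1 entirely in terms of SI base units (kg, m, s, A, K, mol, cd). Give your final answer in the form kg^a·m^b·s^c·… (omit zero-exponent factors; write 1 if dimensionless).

m⁻²·s²·cd

Gy = m²·s⁻².
So Gy⁻¹ = m⁻²·s².
Combining: cd·Gy⁻¹ = cd · (m⁻²·s²) = m⁻²·s²·cd.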